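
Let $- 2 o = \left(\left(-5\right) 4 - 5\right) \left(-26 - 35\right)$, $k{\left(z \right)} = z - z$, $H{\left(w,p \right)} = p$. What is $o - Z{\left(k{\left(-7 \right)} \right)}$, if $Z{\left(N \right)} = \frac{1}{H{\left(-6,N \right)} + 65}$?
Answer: $- \frac{99127}{130} \approx -762.52$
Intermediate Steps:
$k{\left(z \right)} = 0$
$Z{\left(N \right)} = \frac{1}{65 + N}$ ($Z{\left(N \right)} = \frac{1}{N + 65} = \frac{1}{65 + N}$)
$o = - \frac{1525}{2}$ ($o = - \frac{\left(\left(-5\right) 4 - 5\right) \left(-26 - 35\right)}{2} = - \frac{\left(-20 - 5\right) \left(-61\right)}{2} = - \frac{\left(-25\right) \left(-61\right)}{2} = \left(- \frac{1}{2}\right) 1525 = - \frac{1525}{2} \approx -762.5$)
$o - Z{\left(k{\left(-7 \right)} \right)} = - \frac{1525}{2} - \frac{1}{65 + 0} = - \frac{1525}{2} - \frac{1}{65} = - \frac{99127}{130}$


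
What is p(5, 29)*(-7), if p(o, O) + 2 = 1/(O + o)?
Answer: 469/34 ≈ 13.794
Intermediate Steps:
p(o, O) = -2 + 1/(O + o)
p(5, 29)*(-7) = ((1 - 2*29 - 2*5)/(29 + 5))*(-7) = ((1 - 58 - 10)/34)*(-7) = ((1/34)*(-67))*(-7) = -67/34*(-7) = 469/34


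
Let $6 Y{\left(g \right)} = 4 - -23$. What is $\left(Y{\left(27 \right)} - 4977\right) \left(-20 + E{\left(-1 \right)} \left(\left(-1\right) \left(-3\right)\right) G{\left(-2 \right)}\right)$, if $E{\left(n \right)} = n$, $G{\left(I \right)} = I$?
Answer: $69615$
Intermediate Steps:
$Y{\left(g \right)} = \frac{9}{2}$ ($Y{\left(g \right)} = \frac{4 - -23}{6} = \frac{4 + 23}{6} = \frac{1}{6} \cdot 27 = \frac{9}{2}$)
$\left(Y{\left(27 \right)} - 4977\right) \left(-20 + E{\left(-1 \right)} \left(\left(-1\right) \left(-3\right)\right) G{\left(-2 \right)}\right) = \left(\frac{9}{2} - 4977\right) \left(-20 + - \left(-1\right) \left(-3\right) \left(-2\right)\right) = - \frac{9945 \left(-20 + \left(-1\right) 3 \left(-2\right)\right)}{2} = - \frac{9945 \left(-20 - -6\right)}{2} = - \frac{9945 \left(-20 + 6\right)}{2} = \left(- \frac{9945}{2}\right) \left(-14\right) = 69615$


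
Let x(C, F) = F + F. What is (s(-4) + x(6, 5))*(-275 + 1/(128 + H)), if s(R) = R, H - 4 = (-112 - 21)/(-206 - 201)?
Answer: -88861608/53857 ≈ -1650.0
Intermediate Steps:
x(C, F) = 2*F
H = 1761/407 (H = 4 + (-112 - 21)/(-206 - 201) = 4 - 133/(-407) = 4 - 133*(-1/407) = 4 + 133/407 = 1761/407 ≈ 4.3268)
(s(-4) + x(6, 5))*(-275 + 1/(128 + H)) = (-4 + 2*5)*(-275 + 1/(128 + 1761/407)) = (-4 + 10)*(-275 + 1/(53857/407)) = 6*(-275 + 407/53857) = 6*(-14810268/53857) = -88861608/53857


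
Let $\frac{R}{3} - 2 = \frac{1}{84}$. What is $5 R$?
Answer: $\frac{845}{28} \approx 30.179$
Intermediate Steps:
$R = \frac{169}{28}$ ($R = 6 + \frac{3}{84} = 6 + 3 \cdot \frac{1}{84} = 6 + \frac{1}{28} = \frac{169}{28} \approx 6.0357$)
$5 R = 5 \cdot \frac{169}{28} = \frac{845}{28}$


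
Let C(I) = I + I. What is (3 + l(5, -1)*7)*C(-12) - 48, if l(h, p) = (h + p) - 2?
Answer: -456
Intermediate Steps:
C(I) = 2*I
l(h, p) = -2 + h + p
(3 + l(5, -1)*7)*C(-12) - 48 = (3 + (-2 + 5 - 1)*7)*(2*(-12)) - 48 = (3 + 2*7)*(-24) - 48 = (3 + 14)*(-24) - 48 = 17*(-24) - 48 = -408 - 48 = -456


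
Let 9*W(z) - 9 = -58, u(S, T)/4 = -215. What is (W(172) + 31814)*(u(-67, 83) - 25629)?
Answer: -7583191453/9 ≈ -8.4258e+8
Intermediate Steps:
u(S, T) = -860 (u(S, T) = 4*(-215) = -860)
W(z) = -49/9 (W(z) = 1 + (⅑)*(-58) = 1 - 58/9 = -49/9)
(W(172) + 31814)*(u(-67, 83) - 25629) = (-49/9 + 31814)*(-860 - 25629) = (286277/9)*(-26489) = -7583191453/9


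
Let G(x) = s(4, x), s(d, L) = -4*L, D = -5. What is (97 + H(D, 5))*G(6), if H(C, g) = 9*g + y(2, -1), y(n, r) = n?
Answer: -3456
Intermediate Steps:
H(C, g) = 2 + 9*g (H(C, g) = 9*g + 2 = 2 + 9*g)
G(x) = -4*x
(97 + H(D, 5))*G(6) = (97 + (2 + 9*5))*(-4*6) = (97 + (2 + 45))*(-24) = (97 + 47)*(-24) = 144*(-24) = -3456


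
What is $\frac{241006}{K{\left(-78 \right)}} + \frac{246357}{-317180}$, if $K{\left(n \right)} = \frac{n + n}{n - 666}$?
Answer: $\frac{4739418348319}{4123340} \approx 1.1494 \cdot 10^{6}$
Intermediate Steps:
$K{\left(n \right)} = \frac{2 n}{-666 + n}$
$\frac{241006}{K{\left(-78 \right)}} + \frac{246357}{-317180} = \frac{241006}{2 \left(-78\right) \frac{1}{-666 - 78}} + \frac{246357}{-317180} = \frac{241006}{2 \left(-78\right) \frac{1}{-744}} + 246357 \left(- \frac{1}{317180}\right) = \frac{241006}{2 \left(-78\right) \left(- \frac{1}{744}\right)} - \frac{246357}{317180} = \frac{241006}{\frac{13}{62}} - \frac{246357}{317180} = 241006 \cdot \frac{62}{13} - \frac{246357}{317180} = \frac{14942372}{13} - \frac{246357}{317180} = \frac{4739418348319}{4123340}$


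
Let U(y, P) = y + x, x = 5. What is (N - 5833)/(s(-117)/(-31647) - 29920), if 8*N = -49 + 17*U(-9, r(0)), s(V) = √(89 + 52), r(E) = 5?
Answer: 58409695570430820/298859467128499153 - 493492769*√141/2390875737027993224 ≈ 0.19544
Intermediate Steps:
s(V) = √141
U(y, P) = 5 + y (U(y, P) = y + 5 = 5 + y)
N = -117/8 (N = (-49 + 17*(5 - 9))/8 = (-49 + 17*(-4))/8 = (-49 - 68)/8 = (⅛)*(-117) = -117/8 ≈ -14.625)
(N - 5833)/(s(-117)/(-31647) - 29920) = (-117/8 - 5833)/(√141/(-31647) - 29920) = -46781/(8*(√141*(-1/31647) - 29920)) = -46781/(8*(-√141/31647 - 29920)) = -46781/(8*(-29920 - √141/31647))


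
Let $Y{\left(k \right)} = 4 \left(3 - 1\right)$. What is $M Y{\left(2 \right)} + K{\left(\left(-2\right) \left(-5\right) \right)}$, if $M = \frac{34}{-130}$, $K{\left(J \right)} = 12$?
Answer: $\frac{644}{65} \approx 9.9077$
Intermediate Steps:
$Y{\left(k \right)} = 8$ ($Y{\left(k \right)} = 4 \cdot 2 = 8$)
$M = - \frac{17}{65}$ ($M = 34 \left(- \frac{1}{130}\right) = - \frac{17}{65} \approx -0.26154$)
$M Y{\left(2 \right)} + K{\left(\left(-2\right) \left(-5\right) \right)} = \left(- \frac{17}{65}\right) 8 + 12 = - \frac{136}{65} + 12 = \frac{644}{65}$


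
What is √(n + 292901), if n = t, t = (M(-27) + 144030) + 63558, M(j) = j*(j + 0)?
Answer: √501218 ≈ 707.97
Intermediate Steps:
M(j) = j² (M(j) = j*j = j²)
t = 208317 (t = ((-27)² + 144030) + 63558 = (729 + 144030) + 63558 = 144759 + 63558 = 208317)
n = 208317
√(n + 292901) = √(208317 + 292901) = √501218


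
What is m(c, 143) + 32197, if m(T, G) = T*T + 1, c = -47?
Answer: 34407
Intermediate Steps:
m(T, G) = 1 + T**2 (m(T, G) = T**2 + 1 = 1 + T**2)
m(c, 143) + 32197 = (1 + (-47)**2) + 32197 = (1 + 2209) + 32197 = 2210 + 32197 = 34407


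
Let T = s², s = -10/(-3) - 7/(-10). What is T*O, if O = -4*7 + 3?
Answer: -14641/36 ≈ -406.69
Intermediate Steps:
s = 121/30 (s = -10*(-⅓) - 7*(-⅒) = 10/3 + 7/10 = 121/30 ≈ 4.0333)
T = 14641/900 (T = (121/30)² = 14641/900 ≈ 16.268)
O = -25 (O = -28 + 3 = -25)
T*O = (14641/900)*(-25) = -14641/36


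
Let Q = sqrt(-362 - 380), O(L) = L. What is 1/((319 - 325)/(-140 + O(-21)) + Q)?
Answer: 483/9616709 - 25921*I*sqrt(742)/19233418 ≈ 5.0225e-5 - 0.036711*I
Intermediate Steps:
Q = I*sqrt(742) (Q = sqrt(-742) = I*sqrt(742) ≈ 27.24*I)
1/((319 - 325)/(-140 + O(-21)) + Q) = 1/((319 - 325)/(-140 - 21) + I*sqrt(742)) = 1/(-6/(-161) + I*sqrt(742)) = 1/(-6*(-1/161) + I*sqrt(742)) = 1/(6/161 + I*sqrt(742))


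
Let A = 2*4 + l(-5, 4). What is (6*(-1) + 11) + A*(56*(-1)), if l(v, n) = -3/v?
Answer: -2383/5 ≈ -476.60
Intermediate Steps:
A = 43/5 (A = 2*4 - 3/(-5) = 8 - 3*(-1/5) = 8 + 3/5 = 43/5 ≈ 8.6000)
(6*(-1) + 11) + A*(56*(-1)) = (6*(-1) + 11) + 43*(56*(-1))/5 = (-6 + 11) + (43/5)*(-56) = 5 - 2408/5 = -2383/5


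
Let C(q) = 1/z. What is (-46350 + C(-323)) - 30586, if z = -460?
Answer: -35390561/460 ≈ -76936.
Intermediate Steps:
C(q) = -1/460 (C(q) = 1/(-460) = -1/460)
(-46350 + C(-323)) - 30586 = (-46350 - 1/460) - 30586 = -21321001/460 - 30586 = -35390561/460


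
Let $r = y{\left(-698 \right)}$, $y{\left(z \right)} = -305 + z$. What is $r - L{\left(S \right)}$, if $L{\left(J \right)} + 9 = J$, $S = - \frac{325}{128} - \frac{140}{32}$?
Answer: $- \frac{126347}{128} \approx -987.09$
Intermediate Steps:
$S = - \frac{885}{128}$ ($S = \left(-325\right) \frac{1}{128} - \frac{35}{8} = - \frac{325}{128} - \frac{35}{8} = - \frac{885}{128} \approx -6.9141$)
$L{\left(J \right)} = -9 + J$
$r = -1003$ ($r = -305 - 698 = -1003$)
$r - L{\left(S \right)} = -1003 - \left(-9 - \frac{885}{128}\right) = -1003 - - \frac{2037}{128} = -1003 + \frac{2037}{128} = - \frac{126347}{128}$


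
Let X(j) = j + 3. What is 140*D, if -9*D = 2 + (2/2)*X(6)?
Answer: -1540/9 ≈ -171.11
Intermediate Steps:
X(j) = 3 + j
D = -11/9 (D = -(2 + (2/2)*(3 + 6))/9 = -(2 + (2*(1/2))*9)/9 = -(2 + 1*9)/9 = -(2 + 9)/9 = -1/9*11 = -11/9 ≈ -1.2222)
140*D = 140*(-11/9) = -1540/9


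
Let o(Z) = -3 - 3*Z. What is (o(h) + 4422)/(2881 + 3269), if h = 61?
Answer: 706/1025 ≈ 0.68878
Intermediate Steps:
(o(h) + 4422)/(2881 + 3269) = ((-3 - 3*61) + 4422)/(2881 + 3269) = ((-3 - 183) + 4422)/6150 = (-186 + 4422)*(1/6150) = 4236*(1/6150) = 706/1025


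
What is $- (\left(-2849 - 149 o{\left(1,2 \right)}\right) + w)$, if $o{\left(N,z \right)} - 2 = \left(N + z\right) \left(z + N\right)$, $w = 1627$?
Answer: $2861$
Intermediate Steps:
$o{\left(N,z \right)} = 2 + \left(N + z\right)^{2}$ ($o{\left(N,z \right)} = 2 + \left(N + z\right) \left(z + N\right) = 2 + \left(N + z\right) \left(N + z\right) = 2 + \left(N + z\right)^{2}$)
$- (\left(-2849 - 149 o{\left(1,2 \right)}\right) + w) = - (\left(-2849 - 149 \left(2 + \left(1 + 2\right)^{2}\right)\right) + 1627) = - (\left(-2849 - 149 \left(2 + 3^{2}\right)\right) + 1627) = - (\left(-2849 - 149 \left(2 + 9\right)\right) + 1627) = - (\left(-2849 - 1639\right) + 1627) = - (-4488 + 1627) = \left(-1\right) \left(-2861\right) = 2861$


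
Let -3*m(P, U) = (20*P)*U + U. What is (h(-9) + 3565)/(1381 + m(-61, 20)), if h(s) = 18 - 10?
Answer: 10719/28523 ≈ 0.37580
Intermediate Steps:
h(s) = 8
m(P, U) = -U/3 - 20*P*U/3 (m(P, U) = -((20*P)*U + U)/3 = -(20*P*U + U)/3 = -(U + 20*P*U)/3 = -U/3 - 20*P*U/3)
(h(-9) + 3565)/(1381 + m(-61, 20)) = (8 + 3565)/(1381 - ⅓*20*(1 + 20*(-61))) = 3573/(1381 - ⅓*20*(1 - 1220)) = 3573/(1381 - ⅓*20*(-1219)) = 3573/(1381 + 24380/3) = 3573/(28523/3) = 3573*(3/28523) = 10719/28523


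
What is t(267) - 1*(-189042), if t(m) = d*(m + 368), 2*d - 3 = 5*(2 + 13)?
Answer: 213807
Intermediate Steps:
d = 39 (d = 3/2 + (5*(2 + 13))/2 = 3/2 + (5*15)/2 = 3/2 + (1/2)*75 = 3/2 + 75/2 = 39)
t(m) = 14352 + 39*m (t(m) = 39*(m + 368) = 39*(368 + m) = 14352 + 39*m)
t(267) - 1*(-189042) = (14352 + 39*267) - 1*(-189042) = (14352 + 10413) + 189042 = 24765 + 189042 = 213807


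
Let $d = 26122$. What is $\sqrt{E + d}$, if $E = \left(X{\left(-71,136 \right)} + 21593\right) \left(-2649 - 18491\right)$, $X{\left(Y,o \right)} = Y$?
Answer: $i \sqrt{454948958} \approx 21330.0 i$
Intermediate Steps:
$E = -454975080$ ($E = \left(-71 + 21593\right) \left(-2649 - 18491\right) = 21522 \left(-21140\right) = -454975080$)
$\sqrt{E + d} = \sqrt{-454975080 + 26122} = \sqrt{-454948958} = i \sqrt{454948958}$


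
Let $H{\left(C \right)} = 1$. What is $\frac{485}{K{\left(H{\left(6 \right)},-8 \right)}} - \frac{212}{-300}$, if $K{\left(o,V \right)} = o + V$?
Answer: $- \frac{36004}{525} \approx -68.579$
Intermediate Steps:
$K{\left(o,V \right)} = V + o$
$\frac{485}{K{\left(H{\left(6 \right)},-8 \right)}} - \frac{212}{-300} = \frac{485}{-8 + 1} - \frac{212}{-300} = \frac{485}{-7} - - \frac{53}{75} = 485 \left(- \frac{1}{7}\right) + \frac{53}{75} = - \frac{485}{7} + \frac{53}{75} = - \frac{36004}{525}$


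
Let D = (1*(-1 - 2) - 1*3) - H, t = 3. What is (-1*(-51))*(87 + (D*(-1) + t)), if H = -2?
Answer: 4794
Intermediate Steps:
D = -4 (D = (1*(-1 - 2) - 1*3) - 1*(-2) = (1*(-3) - 3) + 2 = (-3 - 3) + 2 = -6 + 2 = -4)
(-1*(-51))*(87 + (D*(-1) + t)) = (-1*(-51))*(87 + (-4*(-1) + 3)) = 51*(87 + (4 + 3)) = 51*(87 + 7) = 51*94 = 4794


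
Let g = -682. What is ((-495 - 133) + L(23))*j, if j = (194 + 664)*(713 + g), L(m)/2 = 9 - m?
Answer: -17448288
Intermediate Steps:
L(m) = 18 - 2*m (L(m) = 2*(9 - m) = 18 - 2*m)
j = 26598 (j = (194 + 664)*(713 - 682) = 858*31 = 26598)
((-495 - 133) + L(23))*j = ((-495 - 133) + (18 - 2*23))*26598 = (-628 + (18 - 46))*26598 = (-628 - 28)*26598 = -656*26598 = -17448288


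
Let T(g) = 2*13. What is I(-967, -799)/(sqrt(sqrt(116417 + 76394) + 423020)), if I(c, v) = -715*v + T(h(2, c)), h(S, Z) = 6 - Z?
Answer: 571311/sqrt(423020 + sqrt(192811)) ≈ 877.94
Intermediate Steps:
T(g) = 26
I(c, v) = 26 - 715*v (I(c, v) = -715*v + 26 = 26 - 715*v)
I(-967, -799)/(sqrt(sqrt(116417 + 76394) + 423020)) = (26 - 715*(-799))/(sqrt(sqrt(116417 + 76394) + 423020)) = (26 + 571285)/(sqrt(sqrt(192811) + 423020)) = 571311/(sqrt(423020 + sqrt(192811))) = 571311/sqrt(423020 + sqrt(192811))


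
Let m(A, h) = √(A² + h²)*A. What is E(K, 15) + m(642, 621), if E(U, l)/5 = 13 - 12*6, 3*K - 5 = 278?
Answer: -295 + 1926*√88645 ≈ 5.7314e+5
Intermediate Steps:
K = 283/3 (K = 5/3 + (⅓)*278 = 5/3 + 278/3 = 283/3 ≈ 94.333)
E(U, l) = -295 (E(U, l) = 5*(13 - 12*6) = 5*(13 - 72) = 5*(-59) = -295)
m(A, h) = A*√(A² + h²)
E(K, 15) + m(642, 621) = -295 + 642*√(642² + 621²) = -295 + 642*√(412164 + 385641) = -295 + 642*√797805 = -295 + 642*(3*√88645) = -295 + 1926*√88645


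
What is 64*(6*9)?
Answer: 3456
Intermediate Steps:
64*(6*9) = 64*54 = 3456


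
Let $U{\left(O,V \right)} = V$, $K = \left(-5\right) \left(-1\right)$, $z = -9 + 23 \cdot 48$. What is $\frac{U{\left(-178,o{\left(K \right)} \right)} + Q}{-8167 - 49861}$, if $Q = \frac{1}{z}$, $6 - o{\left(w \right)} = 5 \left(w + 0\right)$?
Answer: $\frac{5201}{15885165} \approx 0.00032741$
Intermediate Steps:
$z = 1095$ ($z = -9 + 1104 = 1095$)
$K = 5$
$o{\left(w \right)} = 6 - 5 w$ ($o{\left(w \right)} = 6 - 5 \left(w + 0\right) = 6 - 5 w$)
$Q = \frac{1}{1095} \approx 0.00091324$
$\frac{U{\left(-178,o{\left(K \right)} \right)} + Q}{-8167 - 49861} = \frac{\left(6 - 25\right) + \frac{1}{1095}}{-8167 - 49861} = \frac{\left(6 - 25\right) + \frac{1}{1095}}{-58028} = \left(-19 + \frac{1}{1095}\right) \left(- \frac{1}{58028}\right) = \left(- \frac{20804}{1095}\right) \left(- \frac{1}{58028}\right) = \frac{5201}{15885165}$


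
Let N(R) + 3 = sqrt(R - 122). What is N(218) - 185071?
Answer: -185074 + 4*sqrt(6) ≈ -1.8506e+5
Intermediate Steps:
N(R) = -3 + sqrt(-122 + R) (N(R) = -3 + sqrt(R - 122) = -3 + sqrt(-122 + R))
N(218) - 185071 = (-3 + sqrt(-122 + 218)) - 185071 = (-3 + sqrt(96)) - 185071 = (-3 + 4*sqrt(6)) - 185071 = -185074 + 4*sqrt(6)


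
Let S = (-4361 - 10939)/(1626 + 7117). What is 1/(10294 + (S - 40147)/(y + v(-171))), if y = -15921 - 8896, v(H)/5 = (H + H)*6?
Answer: 306678211/3157296524555 ≈ 9.7133e-5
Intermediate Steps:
v(H) = 60*H (v(H) = 5*((H + H)*6) = 5*((2*H)*6) = 5*(12*H) = 60*H)
S = -15300/8743 ≈ -1.7500
y = -24817
1/(10294 + (S - 40147)/(y + v(-171))) = 1/(10294 + (-15300/8743 - 40147)/(-24817 + 60*(-171))) = 1/(10294 - 351020521/(8743*(-24817 - 10260))) = 1/(10294 - 351020521/8743/(-35077)) = 1/(10294 - 351020521/8743*(-1/35077)) = 1/(10294 + 351020521/306678211) = 1/(3157296524555/306678211) = 306678211/3157296524555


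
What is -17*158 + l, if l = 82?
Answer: -2604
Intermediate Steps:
-17*158 + l = -17*158 + 82 = -2686 + 82 = -2604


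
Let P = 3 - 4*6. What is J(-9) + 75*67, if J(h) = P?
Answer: 5004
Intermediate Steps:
P = -21 (P = 3 - 24 = -21)
J(h) = -21
J(-9) + 75*67 = -21 + 75*67 = -21 + 5025 = 5004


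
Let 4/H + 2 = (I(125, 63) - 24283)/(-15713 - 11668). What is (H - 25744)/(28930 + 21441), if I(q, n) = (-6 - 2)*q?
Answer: -759016900/1484886709 ≈ -0.51116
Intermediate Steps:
I(q, n) = -8*q
H = -109524/29479 (H = 4/(-2 + (-8*125 - 24283)/(-15713 - 11668)) = 4/(-2 + (-1000 - 24283)/(-27381)) = 4/(-2 - 25283*(-1/27381)) = 4/(-2 + 25283/27381) = 4/(-29479/27381) = 4*(-27381/29479) = -109524/29479 ≈ -3.7153)
(H - 25744)/(28930 + 21441) = (-109524/29479 - 25744)/(28930 + 21441) = -759016900/29479/50371 = -759016900/29479*1/50371 = -759016900/1484886709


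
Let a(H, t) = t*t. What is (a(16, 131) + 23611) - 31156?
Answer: 9616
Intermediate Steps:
a(H, t) = t²
(a(16, 131) + 23611) - 31156 = (131² + 23611) - 31156 = (17161 + 23611) - 31156 = 40772 - 31156 = 9616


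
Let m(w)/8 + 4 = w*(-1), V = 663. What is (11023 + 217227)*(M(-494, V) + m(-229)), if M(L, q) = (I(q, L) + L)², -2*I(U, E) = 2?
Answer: 56337806250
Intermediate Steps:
I(U, E) = -1 (I(U, E) = -½*2 = -1)
m(w) = -32 - 8*w (m(w) = -32 + 8*(w*(-1)) = -32 + 8*(-w) = -32 - 8*w)
M(L, q) = (-1 + L)²
(11023 + 217227)*(M(-494, V) + m(-229)) = (11023 + 217227)*((-1 - 494)² + (-32 - 8*(-229))) = 228250*((-495)² + (-32 + 1832)) = 228250*(245025 + 1800) = 228250*246825 = 56337806250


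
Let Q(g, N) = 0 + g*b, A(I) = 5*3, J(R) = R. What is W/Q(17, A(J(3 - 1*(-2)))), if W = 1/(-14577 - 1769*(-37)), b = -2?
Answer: -1/1729784 ≈ -5.7811e-7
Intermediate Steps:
A(I) = 15
Q(g, N) = -2*g (Q(g, N) = 0 + g*(-2) = 0 - 2*g = -2*g)
W = 1/50876 (W = 1/(-14577 + 65453) = 1/50876 ≈ 1.9656e-5)
W/Q(17, A(J(3 - 1*(-2)))) = 1/(50876*((-2*17))) = (1/50876)/(-34) = (1/50876)*(-1/34) = -1/1729784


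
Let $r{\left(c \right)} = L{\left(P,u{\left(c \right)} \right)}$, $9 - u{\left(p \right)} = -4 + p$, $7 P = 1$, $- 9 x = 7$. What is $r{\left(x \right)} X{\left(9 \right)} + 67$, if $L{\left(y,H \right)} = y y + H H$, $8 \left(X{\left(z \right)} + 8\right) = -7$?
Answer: $- \frac{51371471}{31752} \approx -1617.9$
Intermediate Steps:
$x = - \frac{7}{9}$ ($x = \left(- \frac{1}{9}\right) 7 = - \frac{7}{9} \approx -0.77778$)
$P = \frac{1}{7}$ ($P = \frac{1}{7} \cdot 1 = \frac{1}{7} \approx 0.14286$)
$X{\left(z \right)} = - \frac{71}{8}$ ($X{\left(z \right)} = -8 + \frac{1}{8} \left(-7\right) = -8 - \frac{7}{8} = - \frac{71}{8}$)
$u{\left(p \right)} = 13 - p$ ($u{\left(p \right)} = 9 - \left(-4 + p\right) = 13 - p$)
$L{\left(y,H \right)} = H^{2} + y^{2}$ ($L{\left(y,H \right)} = y^{2} + H^{2} = H^{2} + y^{2}$)
$r{\left(c \right)} = \frac{1}{49} + \left(13 - c\right)^{2}$ ($r{\left(c \right)} = \left(13 - c\right)^{2} + \left(\frac{1}{7}\right)^{2} = \left(13 - c\right)^{2} + \frac{1}{49} = \frac{1}{49} + \left(13 - c\right)^{2}$)
$r{\left(x \right)} X{\left(9 \right)} + 67 = \left(\frac{1}{49} + \left(-13 - \frac{7}{9}\right)^{2}\right) \left(- \frac{71}{8}\right) + 67 = \left(\frac{1}{49} + \left(- \frac{124}{9}\right)^{2}\right) \left(- \frac{71}{8}\right) + 67 = \left(\frac{1}{49} + \frac{15376}{81}\right) \left(- \frac{71}{8}\right) + 67 = \frac{753505}{3969} \left(- \frac{71}{8}\right) + 67 = - \frac{53498855}{31752} + 67 = - \frac{51371471}{31752}$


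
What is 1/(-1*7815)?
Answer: -1/7815 ≈ -0.00012796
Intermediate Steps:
1/(-1*7815) = 1/(-7815) = -1/7815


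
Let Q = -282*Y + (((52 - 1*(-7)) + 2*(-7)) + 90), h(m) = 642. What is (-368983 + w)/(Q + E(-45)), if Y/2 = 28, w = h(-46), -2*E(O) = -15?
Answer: 736682/31299 ≈ 23.537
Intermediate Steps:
E(O) = 15/2 (E(O) = -1/2*(-15) = 15/2)
w = 642
Y = 56 (Y = 2*28 = 56)
Q = -15657 (Q = -282*56 + (((52 - 1*(-7)) + 2*(-7)) + 90) = -15792 + (((52 + 7) - 14) + 90) = -15792 + ((59 - 14) + 90) = -15792 + (45 + 90) = -15792 + 135 = -15657)
(-368983 + w)/(Q + E(-45)) = (-368983 + 642)/(-15657 + 15/2) = -368341/(-31299/2) = -368341*(-2/31299) = 736682/31299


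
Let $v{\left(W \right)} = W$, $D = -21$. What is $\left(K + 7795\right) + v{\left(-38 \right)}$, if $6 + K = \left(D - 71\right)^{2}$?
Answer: $16215$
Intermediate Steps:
$K = 8458$ ($K = -6 + \left(-21 - 71\right)^{2} = -6 + \left(-92\right)^{2} = -6 + 8464 = 8458$)
$\left(K + 7795\right) + v{\left(-38 \right)} = \left(8458 + 7795\right) - 38 = 16253 - 38 = 16215$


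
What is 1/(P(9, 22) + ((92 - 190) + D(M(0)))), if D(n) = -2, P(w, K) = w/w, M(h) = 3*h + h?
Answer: -1/99 ≈ -0.010101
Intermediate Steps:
M(h) = 4*h
P(w, K) = 1
1/(P(9, 22) + ((92 - 190) + D(M(0)))) = 1/(1 + ((92 - 190) - 2)) = 1/(1 + (-98 - 2)) = 1/(1 - 100) = 1/(-99) = -1/99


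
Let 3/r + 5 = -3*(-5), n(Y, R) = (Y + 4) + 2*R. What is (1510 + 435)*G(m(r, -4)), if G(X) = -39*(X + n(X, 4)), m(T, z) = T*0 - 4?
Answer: -303420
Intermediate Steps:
n(Y, R) = 4 + Y + 2*R (n(Y, R) = (4 + Y) + 2*R = 4 + Y + 2*R)
r = 3/10 (r = 3/(-5 - 3*(-5)) = 3/(-5 + 15) = 3/10 ≈ 0.30000)
m(T, z) = -4 (m(T, z) = 0 - 4 = -4)
G(X) = -468 - 78*X (G(X) = -39*(X + (4 + X + 2*4)) = -39*(X + (4 + X + 8)) = -39*(X + (12 + X)) = -39*(12 + 2*X) = -468 - 78*X)
(1510 + 435)*G(m(r, -4)) = (1510 + 435)*(-468 - 78*(-4)) = 1945*(-468 + 312) = 1945*(-156) = -303420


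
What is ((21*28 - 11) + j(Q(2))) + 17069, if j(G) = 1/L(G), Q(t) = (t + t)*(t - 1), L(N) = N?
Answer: 70585/4 ≈ 17646.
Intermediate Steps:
Q(t) = 2*t*(-1 + t) (Q(t) = (2*t)*(-1 + t) = 2*t*(-1 + t))
j(G) = 1/G
((21*28 - 11) + j(Q(2))) + 17069 = ((21*28 - 11) + 1/(2*2*(-1 + 2))) + 17069 = ((588 - 11) + 1/(2*2*1)) + 17069 = (577 + 1/4) + 17069 = (577 + ¼) + 17069 = 2309/4 + 17069 = 70585/4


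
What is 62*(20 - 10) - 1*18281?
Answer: -17661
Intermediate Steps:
62*(20 - 10) - 1*18281 = 62*10 - 18281 = 620 - 18281 = -17661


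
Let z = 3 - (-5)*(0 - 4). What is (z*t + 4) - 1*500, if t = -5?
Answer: -411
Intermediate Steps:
z = -17 (z = 3 - (-5)*(-4) = 3 - 1*20 = 3 - 20 = -17)
(z*t + 4) - 1*500 = (-17*(-5) + 4) - 1*500 = (85 + 4) - 500 = 89 - 500 = -411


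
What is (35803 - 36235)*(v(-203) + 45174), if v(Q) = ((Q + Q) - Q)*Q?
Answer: -37317456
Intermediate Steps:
v(Q) = Q**2 (v(Q) = (2*Q - Q)*Q = Q*Q = Q**2)
(35803 - 36235)*(v(-203) + 45174) = (35803 - 36235)*((-203)**2 + 45174) = -432*(41209 + 45174) = -432*86383 = -37317456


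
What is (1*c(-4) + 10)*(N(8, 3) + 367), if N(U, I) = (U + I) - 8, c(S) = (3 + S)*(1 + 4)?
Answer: 1850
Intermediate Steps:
c(S) = 15 + 5*S (c(S) = (3 + S)*5 = 15 + 5*S)
N(U, I) = -8 + I + U (N(U, I) = (I + U) - 8 = -8 + I + U)
(1*c(-4) + 10)*(N(8, 3) + 367) = (1*(15 + 5*(-4)) + 10)*((-8 + 3 + 8) + 367) = (1*(15 - 20) + 10)*(3 + 367) = (1*(-5) + 10)*370 = (-5 + 10)*370 = 5*370 = 1850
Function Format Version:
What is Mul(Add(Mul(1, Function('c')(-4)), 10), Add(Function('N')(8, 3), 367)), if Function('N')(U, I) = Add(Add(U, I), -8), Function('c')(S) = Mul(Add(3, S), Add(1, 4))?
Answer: 1850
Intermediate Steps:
Function('c')(S) = Add(15, Mul(5, S)) (Function('c')(S) = Mul(Add(3, S), 5) = Add(15, Mul(5, S)))
Function('N')(U, I) = Add(-8, I, U) (Function('N')(U, I) = Add(Add(I, U), -8) = Add(-8, I, U))
Mul(Add(Mul(1, Function('c')(-4)), 10), Add(Function('N')(8, 3), 367)) = Mul(Add(Mul(1, Add(15, Mul(5, -4))), 10), Add(Add(-8, 3, 8), 367)) = Mul(Add(Mul(1, Add(15, -20)), 10), Add(3, 367)) = Mul(Add(Mul(1, -5), 10), 370) = Mul(Add(-5, 10), 370) = Mul(5, 370) = 1850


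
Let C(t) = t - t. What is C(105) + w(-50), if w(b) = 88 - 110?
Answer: -22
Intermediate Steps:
w(b) = -22
C(t) = 0
C(105) + w(-50) = 0 - 22 = -22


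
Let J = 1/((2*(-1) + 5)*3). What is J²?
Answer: 1/81 ≈ 0.012346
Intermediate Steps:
J = ⅑ (J = 1/((-2 + 5)*3) = 1/(3*3) = 1/9 = ⅑ ≈ 0.11111)
J² = (⅑)² = 1/81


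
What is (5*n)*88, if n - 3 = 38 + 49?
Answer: 39600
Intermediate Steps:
n = 90 (n = 3 + (38 + 49) = 3 + 87 = 90)
(5*n)*88 = (5*90)*88 = 450*88 = 39600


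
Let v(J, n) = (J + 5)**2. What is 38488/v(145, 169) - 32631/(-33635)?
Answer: 101437069/37839375 ≈ 2.6807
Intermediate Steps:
v(J, n) = (5 + J)**2
38488/v(145, 169) - 32631/(-33635) = 38488/((5 + 145)**2) - 32631/(-33635) = 38488/(150**2) - 32631*(-1/33635) = 38488/22500 + 32631/33635 = 38488*(1/22500) + 32631/33635 = 9622/5625 + 32631/33635 = 101437069/37839375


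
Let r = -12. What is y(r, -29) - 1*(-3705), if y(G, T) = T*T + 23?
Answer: 4569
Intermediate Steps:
y(G, T) = 23 + T**2 (y(G, T) = T**2 + 23 = 23 + T**2)
y(r, -29) - 1*(-3705) = (23 + (-29)**2) - 1*(-3705) = (23 + 841) + 3705 = 864 + 3705 = 4569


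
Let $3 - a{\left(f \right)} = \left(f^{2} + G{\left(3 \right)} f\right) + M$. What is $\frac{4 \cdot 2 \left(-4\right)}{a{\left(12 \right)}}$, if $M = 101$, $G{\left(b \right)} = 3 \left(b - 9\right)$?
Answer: $\frac{16}{13} \approx 1.2308$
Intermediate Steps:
$G{\left(b \right)} = -27 + 3 b$ ($G{\left(b \right)} = 3 \left(-9 + b\right) = -27 + 3 b$)
$a{\left(f \right)} = -98 - f^{2} + 18 f$ ($a{\left(f \right)} = 3 - \left(\left(f^{2} + \left(-27 + 3 \cdot 3\right) f\right) + 101\right) = 3 - \left(\left(f^{2} + \left(-27 + 9\right) f\right) + 101\right) = 3 - \left(\left(f^{2} - 18 f\right) + 101\right) = 3 - \left(101 + f^{2} - 18 f\right) = -98 - f^{2} + 18 f$)
$\frac{4 \cdot 2 \left(-4\right)}{a{\left(12 \right)}} = \frac{4 \cdot 2 \left(-4\right)}{-98 - 12^{2} + 18 \cdot 12} = \frac{8 \left(-4\right)}{-98 - 144 + 216} = - \frac{32}{-98 - 144 + 216} = - \frac{32}{-26} = \left(-32\right) \left(- \frac{1}{26}\right) = \frac{16}{13}$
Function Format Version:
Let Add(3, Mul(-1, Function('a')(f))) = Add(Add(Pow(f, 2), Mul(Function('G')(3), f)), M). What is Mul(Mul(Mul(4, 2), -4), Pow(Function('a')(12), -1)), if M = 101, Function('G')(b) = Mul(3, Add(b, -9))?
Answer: Rational(16, 13) ≈ 1.2308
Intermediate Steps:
Function('G')(b) = Add(-27, Mul(3, b)) (Function('G')(b) = Mul(3, Add(-9, b)) = Add(-27, Mul(3, b)))
Function('a')(f) = Add(-98, Mul(-1, Pow(f, 2)), Mul(18, f)) (Function('a')(f) = Add(3, Mul(-1, Add(Add(Pow(f, 2), Mul(Add(-27, Mul(3, 3)), f)), 101))) = Add(3, Mul(-1, Add(Add(Pow(f, 2), Mul(Add(-27, 9), f)), 101))) = Add(3, Mul(-1, Add(Add(Pow(f, 2), Mul(-18, f)), 101))) = Add(3, Mul(-1, Add(101, Pow(f, 2), Mul(-18, f)))) = Add(3, Add(-101, Mul(-1, Pow(f, 2)), Mul(18, f))) = Add(-98, Mul(-1, Pow(f, 2)), Mul(18, f)))
Mul(Mul(Mul(4, 2), -4), Pow(Function('a')(12), -1)) = Mul(Mul(Mul(4, 2), -4), Pow(Add(-98, Mul(-1, Pow(12, 2)), Mul(18, 12)), -1)) = Mul(Mul(8, -4), Pow(Add(-98, Mul(-1, 144), 216), -1)) = Mul(-32, Pow(Add(-98, -144, 216), -1)) = Mul(-32, Pow(-26, -1)) = Mul(-32, Rational(-1, 26)) = Rational(16, 13)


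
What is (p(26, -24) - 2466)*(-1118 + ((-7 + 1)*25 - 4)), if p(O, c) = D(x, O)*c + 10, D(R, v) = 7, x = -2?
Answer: 3337728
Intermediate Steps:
p(O, c) = 10 + 7*c (p(O, c) = 7*c + 10 = 10 + 7*c)
(p(26, -24) - 2466)*(-1118 + ((-7 + 1)*25 - 4)) = ((10 + 7*(-24)) - 2466)*(-1118 + ((-7 + 1)*25 - 4)) = ((10 - 168) - 2466)*(-1118 + (-6*25 - 4)) = (-158 - 2466)*(-1118 + (-150 - 4)) = -2624*(-1118 - 154) = -2624*(-1272) = 3337728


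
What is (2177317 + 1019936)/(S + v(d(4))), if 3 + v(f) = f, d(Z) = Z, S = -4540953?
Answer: -3197253/4540952 ≈ -0.70409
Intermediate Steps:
v(f) = -3 + f
(2177317 + 1019936)/(S + v(d(4))) = (2177317 + 1019936)/(-4540953 + (-3 + 4)) = 3197253/(-4540953 + 1) = 3197253/(-4540952) = 3197253*(-1/4540952) = -3197253/4540952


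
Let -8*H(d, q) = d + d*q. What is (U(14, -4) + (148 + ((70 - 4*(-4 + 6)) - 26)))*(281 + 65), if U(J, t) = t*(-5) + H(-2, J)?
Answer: 143763/2 ≈ 71882.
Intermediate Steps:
H(d, q) = -d/8 - d*q/8 (H(d, q) = -(d + d*q)/8 = -d/8 - d*q/8)
U(J, t) = ¼ - 5*t + J/4 (U(J, t) = t*(-5) - ⅛*(-2)*(1 + J) = -5*t + (¼ + J/4) = ¼ - 5*t + J/4)
(U(14, -4) + (148 + ((70 - 4*(-4 + 6)) - 26)))*(281 + 65) = ((¼ - 5*(-4) + (¼)*14) + (148 + ((70 - 4*(-4 + 6)) - 26)))*(281 + 65) = ((¼ + 20 + 7/2) + (148 + ((70 - 4*2) - 26)))*346 = (95/4 + (148 + ((70 - 8) - 26)))*346 = (95/4 + (148 + (62 - 26)))*346 = (95/4 + (148 + 36))*346 = (95/4 + 184)*346 = (831/4)*346 = 143763/2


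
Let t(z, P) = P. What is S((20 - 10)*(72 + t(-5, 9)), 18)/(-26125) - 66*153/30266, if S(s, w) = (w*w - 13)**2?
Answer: -1595584018/395349625 ≈ -4.0359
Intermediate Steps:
S(s, w) = (-13 + w**2)**2 (S(s, w) = (w**2 - 13)**2 = (-13 + w**2)**2)
S((20 - 10)*(72 + t(-5, 9)), 18)/(-26125) - 66*153/30266 = (-13 + 18**2)**2/(-26125) - 66*153/30266 = (-13 + 324)**2*(-1/26125) - 10098*1/30266 = 311**2*(-1/26125) - 5049/15133 = 96721*(-1/26125) - 5049/15133 = -96721/26125 - 5049/15133 = -1595584018/395349625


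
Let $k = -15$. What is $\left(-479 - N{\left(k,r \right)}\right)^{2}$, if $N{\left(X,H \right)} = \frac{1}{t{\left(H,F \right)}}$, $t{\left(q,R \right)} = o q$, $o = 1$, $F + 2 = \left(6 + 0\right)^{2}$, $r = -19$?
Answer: $\frac{82810000}{361} \approx 2.2939 \cdot 10^{5}$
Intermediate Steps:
$F = 34$ ($F = -2 + \left(6 + 0\right)^{2} = -2 + 6^{2} = -2 + 36 = 34$)
$t{\left(q,R \right)} = q$ ($t{\left(q,R \right)} = 1 q = q$)
$N{\left(X,H \right)} = \frac{1}{H}$
$\left(-479 - N{\left(k,r \right)}\right)^{2} = \left(-479 - \frac{1}{-19}\right)^{2} = \left(-479 - - \frac{1}{19}\right)^{2} = \left(-479 + \frac{1}{19}\right)^{2} = \left(- \frac{9100}{19}\right)^{2} = \frac{82810000}{361}$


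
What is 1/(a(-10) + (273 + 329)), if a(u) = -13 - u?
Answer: 1/599 ≈ 0.0016694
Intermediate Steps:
1/(a(-10) + (273 + 329)) = 1/((-13 - 1*(-10)) + (273 + 329)) = 1/((-13 + 10) + 602) = 1/(-3 + 602) = 1/599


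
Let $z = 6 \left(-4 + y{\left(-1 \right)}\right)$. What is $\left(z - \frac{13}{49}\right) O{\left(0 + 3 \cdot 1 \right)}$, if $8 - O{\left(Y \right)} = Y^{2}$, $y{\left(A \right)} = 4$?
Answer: $\frac{13}{49} \approx 0.26531$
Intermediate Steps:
$z = 0$ ($z = 6 \left(-4 + 4\right) = 6 \cdot 0 = 0$)
$O{\left(Y \right)} = 8 - Y^{2}$
$\left(z - \frac{13}{49}\right) O{\left(0 + 3 \cdot 1 \right)} = \left(0 - \frac{13}{49}\right) \left(8 - \left(0 + 3 \cdot 1\right)^{2}\right) = \left(0 - \frac{13}{49}\right) \left(8 - \left(0 + 3\right)^{2}\right) = \left(0 - \frac{13}{49}\right) \left(8 - 3^{2}\right) = - \frac{13 \left(8 - 9\right)}{49} = \left(- \frac{13}{49}\right) \left(-1\right) = \frac{13}{49}$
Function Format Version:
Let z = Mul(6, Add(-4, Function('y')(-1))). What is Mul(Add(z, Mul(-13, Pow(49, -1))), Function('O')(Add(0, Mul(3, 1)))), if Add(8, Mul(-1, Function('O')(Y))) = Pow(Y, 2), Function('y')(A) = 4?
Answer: Rational(13, 49) ≈ 0.26531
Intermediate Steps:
z = 0 (z = Mul(6, Add(-4, 4)) = Mul(6, 0) = 0)
Function('O')(Y) = Add(8, Mul(-1, Pow(Y, 2)))
Mul(Add(z, Mul(-13, Pow(49, -1))), Function('O')(Add(0, Mul(3, 1)))) = Mul(Add(0, Mul(-13, Pow(49, -1))), Add(8, Mul(-1, Pow(Add(0, Mul(3, 1)), 2)))) = Mul(Add(0, Mul(-13, Rational(1, 49))), Add(8, Mul(-1, Pow(Add(0, 3), 2)))) = Mul(Add(0, Rational(-13, 49)), Add(8, Mul(-1, Pow(3, 2)))) = Mul(Rational(-13, 49), Add(8, Mul(-1, 9))) = Mul(Rational(-13, 49), Add(8, -9)) = Mul(Rational(-13, 49), -1) = Rational(13, 49)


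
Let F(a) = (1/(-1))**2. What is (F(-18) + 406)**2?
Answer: 165649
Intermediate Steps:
F(a) = 1 (F(a) = (-1)**2 = 1)
(F(-18) + 406)**2 = (1 + 406)**2 = 407**2 = 165649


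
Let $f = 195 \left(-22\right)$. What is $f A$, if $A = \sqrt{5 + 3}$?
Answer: $- 8580 \sqrt{2} \approx -12134.0$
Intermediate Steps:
$A = 2 \sqrt{2}$ ($A = \sqrt{8} = 2 \sqrt{2} \approx 2.8284$)
$f = -4290$
$f A = - 4290 \cdot 2 \sqrt{2} = - 8580 \sqrt{2}$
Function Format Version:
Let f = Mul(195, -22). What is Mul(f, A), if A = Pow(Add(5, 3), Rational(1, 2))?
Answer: Mul(-8580, Pow(2, Rational(1, 2))) ≈ -12134.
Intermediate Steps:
A = Mul(2, Pow(2, Rational(1, 2))) (A = Pow(8, Rational(1, 2)) = Mul(2, Pow(2, Rational(1, 2))) ≈ 2.8284)
f = -4290
Mul(f, A) = Mul(-4290, Mul(2, Pow(2, Rational(1, 2)))) = Mul(-8580, Pow(2, Rational(1, 2)))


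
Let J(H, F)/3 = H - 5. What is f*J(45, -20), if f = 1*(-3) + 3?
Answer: 0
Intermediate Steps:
J(H, F) = -15 + 3*H (J(H, F) = 3*(H - 5) = 3*(-5 + H) = -15 + 3*H)
f = 0 (f = -3 + 3 = 0)
f*J(45, -20) = 0*(-15 + 3*45) = 0*(-15 + 135) = 0*120 = 0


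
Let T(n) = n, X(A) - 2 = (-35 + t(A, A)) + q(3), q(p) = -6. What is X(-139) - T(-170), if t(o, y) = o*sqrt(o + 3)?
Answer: 131 - 278*I*sqrt(34) ≈ 131.0 - 1621.0*I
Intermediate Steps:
t(o, y) = o*sqrt(3 + o)
X(A) = -39 + A*sqrt(3 + A) (X(A) = 2 + ((-35 + A*sqrt(3 + A)) - 6) = 2 + (-41 + A*sqrt(3 + A)) = -39 + A*sqrt(3 + A))
X(-139) - T(-170) = (-39 - 139*sqrt(3 - 139)) - 1*(-170) = (-39 - 278*I*sqrt(34)) + 170 = 131 - 278*I*sqrt(34)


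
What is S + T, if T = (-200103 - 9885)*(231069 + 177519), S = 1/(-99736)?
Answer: -8557206870086785/99736 ≈ -8.5799e+10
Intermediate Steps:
S = -1/99736 ≈ -1.0026e-5
T = -85798576944 (T = -209988*408588 = -85798576944)
S + T = -1/99736 - 85798576944 = -8557206870086785/99736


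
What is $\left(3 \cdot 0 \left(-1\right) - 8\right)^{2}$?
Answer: $64$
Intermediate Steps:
$\left(3 \cdot 0 \left(-1\right) - 8\right)^{2} = \left(0 \left(-1\right) - 8\right)^{2} = \left(0 - 8\right)^{2} = \left(-8\right)^{2} = 64$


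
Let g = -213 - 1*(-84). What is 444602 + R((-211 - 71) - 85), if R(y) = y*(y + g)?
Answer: 626634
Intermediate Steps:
g = -129 (g = -213 + 84 = -129)
R(y) = y*(-129 + y) (R(y) = y*(y - 129) = y*(-129 + y))
444602 + R((-211 - 71) - 85) = 444602 + ((-211 - 71) - 85)*(-129 + ((-211 - 71) - 85)) = 444602 + (-282 - 85)*(-129 + (-282 - 85)) = 444602 - 367*(-129 - 367) = 444602 - 367*(-496) = 444602 + 182032 = 626634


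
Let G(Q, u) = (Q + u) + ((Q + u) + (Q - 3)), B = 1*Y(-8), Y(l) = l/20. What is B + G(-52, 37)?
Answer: -427/5 ≈ -85.400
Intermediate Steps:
Y(l) = l/20 (Y(l) = l*(1/20) = l/20)
B = -⅖ (B = 1*((1/20)*(-8)) = 1*(-⅖) = -⅖ ≈ -0.40000)
G(Q, u) = -3 + 2*u + 3*Q (G(Q, u) = (Q + u) + ((Q + u) + (-3 + Q)) = (Q + u) + (-3 + u + 2*Q) = -3 + 2*u + 3*Q)
B + G(-52, 37) = -⅖ + (-3 + 2*37 + 3*(-52)) = -⅖ + (-3 + 74 - 156) = -⅖ - 85 = -427/5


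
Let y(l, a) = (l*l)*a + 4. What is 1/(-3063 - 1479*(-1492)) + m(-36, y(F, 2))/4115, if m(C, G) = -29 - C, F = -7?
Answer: 47440763/27885972360 ≈ 0.0017012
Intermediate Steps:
y(l, a) = 4 + a*l**2 (y(l, a) = l**2*a + 4 = a*l**2 + 4 = 4 + a*l**2)
1/(-3063 - 1479*(-1492)) + m(-36, y(F, 2))/4115 = 1/(-3063 - 1479*(-1492)) + (-29 - 1*(-36))/4115 = -1/1492/(-4542) + (-29 + 36)*(1/4115) = -1/4542*(-1/1492) + 7*(1/4115) = 1/6776664 + 7/4115 = 47440763/27885972360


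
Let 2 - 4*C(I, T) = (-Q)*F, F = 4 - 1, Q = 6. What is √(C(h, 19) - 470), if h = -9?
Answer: I*√465 ≈ 21.564*I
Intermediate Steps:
F = 3
C(I, T) = 5 (C(I, T) = ½ - (-1*6)*3/4 = ½ - (-3)*3/2 = ½ - ¼*(-18) = ½ + 9/2 = 5)
√(C(h, 19) - 470) = √(5 - 470) = √(-465) = I*√465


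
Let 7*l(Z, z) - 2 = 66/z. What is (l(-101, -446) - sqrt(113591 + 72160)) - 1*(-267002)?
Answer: 59541505/223 - 3*sqrt(20639) ≈ 2.6657e+5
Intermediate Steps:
l(Z, z) = 2/7 + 66/(7*z) (l(Z, z) = 2/7 + (66/z)/7 = 2/7 + 66/(7*z))
(l(-101, -446) - sqrt(113591 + 72160)) - 1*(-267002) = ((2/7)*(33 - 446)/(-446) - sqrt(113591 + 72160)) - 1*(-267002) = ((2/7)*(-1/446)*(-413) - sqrt(185751)) + 267002 = (59/223 - 3*sqrt(20639)) + 267002 = 59541505/223 - 3*sqrt(20639)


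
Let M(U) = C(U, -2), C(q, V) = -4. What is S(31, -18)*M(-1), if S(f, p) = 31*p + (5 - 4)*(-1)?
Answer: 2236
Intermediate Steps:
M(U) = -4
S(f, p) = -1 + 31*p (S(f, p) = 31*p + 1*(-1) = 31*p - 1 = -1 + 31*p)
S(31, -18)*M(-1) = (-1 + 31*(-18))*(-4) = (-1 - 558)*(-4) = -559*(-4) = 2236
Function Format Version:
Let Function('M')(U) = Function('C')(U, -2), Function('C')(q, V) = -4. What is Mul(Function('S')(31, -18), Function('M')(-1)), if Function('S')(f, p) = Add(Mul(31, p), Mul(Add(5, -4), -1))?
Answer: 2236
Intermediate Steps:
Function('M')(U) = -4
Function('S')(f, p) = Add(-1, Mul(31, p)) (Function('S')(f, p) = Add(Mul(31, p), Mul(1, -1)) = Add(Mul(31, p), -1) = Add(-1, Mul(31, p)))
Mul(Function('S')(31, -18), Function('M')(-1)) = Mul(Add(-1, Mul(31, -18)), -4) = Mul(Add(-1, -558), -4) = Mul(-559, -4) = 2236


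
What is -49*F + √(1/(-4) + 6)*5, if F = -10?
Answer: 490 + 5*√23/2 ≈ 501.99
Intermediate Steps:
-49*F + √(1/(-4) + 6)*5 = -49*(-10) + √(1/(-4) + 6)*5 = 490 + √(-¼ + 6)*5 = 490 + √(23/4)*5 = 490 + (√23/2)*5 = 490 + 5*√23/2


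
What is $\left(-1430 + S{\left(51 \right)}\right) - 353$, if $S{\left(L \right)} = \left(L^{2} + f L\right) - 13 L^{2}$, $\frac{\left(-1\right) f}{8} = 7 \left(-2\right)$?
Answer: $-27283$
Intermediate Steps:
$f = 112$ ($f = - 8 \cdot 7 \left(-2\right) = \left(-8\right) \left(-14\right) = 112$)
$S{\left(L \right)} = - 12 L^{2} + 112 L$ ($S{\left(L \right)} = \left(L^{2} + 112 L\right) - 13 L^{2} = - 12 L^{2} + 112 L$)
$\left(-1430 + S{\left(51 \right)}\right) - 353 = \left(-1430 + 4 \cdot 51 \left(28 - 153\right)\right) - 353 = \left(-1430 + 4 \cdot 51 \left(-125\right)\right) - 353 = \left(-1430 - 25500\right) - 353 = -26930 - 353 = -27283$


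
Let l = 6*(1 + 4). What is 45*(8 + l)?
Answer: 1710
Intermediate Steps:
l = 30 (l = 6*5 = 30)
45*(8 + l) = 45*(8 + 30) = 45*38 = 1710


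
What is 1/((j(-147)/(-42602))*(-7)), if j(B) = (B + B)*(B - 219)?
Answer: 3043/53802 ≈ 0.056559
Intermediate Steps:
j(B) = 2*B*(-219 + B) (j(B) = (2*B)*(-219 + B) = 2*B*(-219 + B))
1/((j(-147)/(-42602))*(-7)) = 1/(((2*(-147)*(-219 - 147))/(-42602))*(-7)) = 1/(((2*(-147)*(-366))*(-1/42602))*(-7)) = 1/((107604*(-1/42602))*(-7)) = 1/(-7686/3043*(-7)) = 1/(53802/3043) = 3043/53802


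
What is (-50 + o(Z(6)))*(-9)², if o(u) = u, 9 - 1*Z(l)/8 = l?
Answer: -2106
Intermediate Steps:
Z(l) = 72 - 8*l
(-50 + o(Z(6)))*(-9)² = (-50 + (72 - 8*6))*(-9)² = (-50 + (72 - 48))*81 = (-50 + 24)*81 = -26*81 = -2106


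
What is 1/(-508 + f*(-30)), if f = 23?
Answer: -1/1198 ≈ -0.00083472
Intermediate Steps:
1/(-508 + f*(-30)) = 1/(-508 + 23*(-30)) = 1/(-508 - 690) = 1/(-1198) = -1/1198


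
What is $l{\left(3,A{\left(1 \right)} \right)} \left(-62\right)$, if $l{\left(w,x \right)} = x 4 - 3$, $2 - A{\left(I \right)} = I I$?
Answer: $-62$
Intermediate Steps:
$A{\left(I \right)} = 2 - I^{2}$ ($A{\left(I \right)} = 2 - I I = 2 - I^{2}$)
$l{\left(w,x \right)} = -3 + 4 x$ ($l{\left(w,x \right)} = 4 x - 3 = -3 + 4 x$)
$l{\left(3,A{\left(1 \right)} \right)} \left(-62\right) = \left(-3 + 4 \left(2 - 1^{2}\right)\right) \left(-62\right) = \left(-3 + 4 \left(2 - 1\right)\right) \left(-62\right) = \left(-3 + 4 \cdot 1\right) \left(-62\right) = \left(-3 + 4\right) \left(-62\right) = 1 \left(-62\right) = -62$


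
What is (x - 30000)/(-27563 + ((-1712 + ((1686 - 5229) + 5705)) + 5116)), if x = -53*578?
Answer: 60634/21997 ≈ 2.7565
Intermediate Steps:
x = -30634
(x - 30000)/(-27563 + ((-1712 + ((1686 - 5229) + 5705)) + 5116)) = (-30634 - 30000)/(-27563 + ((-1712 + ((1686 - 5229) + 5705)) + 5116)) = -60634/(-27563 + ((-1712 + (-3543 + 5705)) + 5116)) = -60634/(-27563 + ((-1712 + 2162) + 5116)) = -60634/(-27563 + (450 + 5116)) = -60634/(-27563 + 5566) = -60634/(-21997) = -60634*(-1/21997) = 60634/21997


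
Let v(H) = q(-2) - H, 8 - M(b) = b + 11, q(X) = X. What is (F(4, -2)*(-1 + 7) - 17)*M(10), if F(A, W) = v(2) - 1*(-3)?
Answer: 299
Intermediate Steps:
M(b) = -3 - b (M(b) = 8 - (b + 11) = 8 - (11 + b) = 8 + (-11 - b) = -3 - b)
v(H) = -2 - H
F(A, W) = -1 (F(A, W) = (-2 - 1*2) - 1*(-3) = (-2 - 2) + 3 = -4 + 3 = -1)
(F(4, -2)*(-1 + 7) - 17)*M(10) = (-(-1 + 7) - 17)*(-3 - 1*10) = (-1*6 - 17)*(-3 - 10) = (-6 - 17)*(-13) = -23*(-13) = 299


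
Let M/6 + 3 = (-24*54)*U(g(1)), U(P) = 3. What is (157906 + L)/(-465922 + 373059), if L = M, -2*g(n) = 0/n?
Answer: -134560/92863 ≈ -1.4490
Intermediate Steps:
g(n) = 0 (g(n) = -0/n = -1/2*0 = 0)
M = -23346 (M = -18 + 6*(-24*54*3) = -18 + 6*(-1296*3) = -18 + 6*(-3888) = -18 - 23328 = -23346)
L = -23346
(157906 + L)/(-465922 + 373059) = (157906 - 23346)/(-465922 + 373059) = 134560/(-92863) = 134560*(-1/92863) = -134560/92863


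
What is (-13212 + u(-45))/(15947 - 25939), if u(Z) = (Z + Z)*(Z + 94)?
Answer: 8811/4996 ≈ 1.7636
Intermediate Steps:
u(Z) = 2*Z*(94 + Z) (u(Z) = (2*Z)*(94 + Z) = 2*Z*(94 + Z))
(-13212 + u(-45))/(15947 - 25939) = (-13212 + 2*(-45)*(94 - 45))/(15947 - 25939) = (-13212 + 2*(-45)*49)/(-9992) = (-13212 - 4410)*(-1/9992) = -17622*(-1/9992) = 8811/4996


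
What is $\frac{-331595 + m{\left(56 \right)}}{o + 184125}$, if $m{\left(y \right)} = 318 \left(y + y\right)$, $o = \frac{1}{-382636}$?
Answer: $- \frac{113252220644}{70452853499} \approx -1.6075$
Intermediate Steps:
$o = - \frac{1}{382636} \approx -2.6135 \cdot 10^{-6}$
$m{\left(y \right)} = 636 y$ ($m{\left(y \right)} = 318 \cdot 2 y = 636 y$)
$\frac{-331595 + m{\left(56 \right)}}{o + 184125} = \frac{-331595 + 636 \cdot 56}{- \frac{1}{382636} + 184125} = \frac{-331595 + 35616}{\frac{70452853499}{382636}} = \left(-295979\right) \frac{382636}{70452853499} = - \frac{113252220644}{70452853499}$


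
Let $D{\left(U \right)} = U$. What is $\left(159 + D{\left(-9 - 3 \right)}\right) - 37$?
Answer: $110$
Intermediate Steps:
$\left(159 + D{\left(-9 - 3 \right)}\right) - 37 = \left(159 - 12\right) - 37 = 147 - 37 = 110$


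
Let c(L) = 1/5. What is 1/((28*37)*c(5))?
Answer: 5/1036 ≈ 0.0048263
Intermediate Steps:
c(L) = ⅕
1/((28*37)*c(5)) = 1/((28*37)*(⅕)) = 1/(1036*(⅕)) = 1/(1036/5) = 5/1036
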